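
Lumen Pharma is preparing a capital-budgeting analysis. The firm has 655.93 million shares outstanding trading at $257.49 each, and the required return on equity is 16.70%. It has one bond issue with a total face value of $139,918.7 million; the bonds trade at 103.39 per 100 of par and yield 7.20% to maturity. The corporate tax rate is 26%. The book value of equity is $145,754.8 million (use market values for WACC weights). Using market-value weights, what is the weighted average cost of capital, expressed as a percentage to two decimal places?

11.45%

Market value of equity E = 257.49 × 655.93m = 168895.4157m. Market value of debt D = 139918.7m × 103.39/100 = 144661.94393m.
Total capital V = 168895.4157 + 144661.94393 = 313557.35963.
Equity: weight = 168895.4157/313557.35963 = 0.5386; cost = 16.7%.
Bonds outstanding: weight = 144661.94393/313557.35963 = 0.4614; after-tax cost = 7.2% × (1 − 26%) = 5.3280%.
WACC = 0.5386 × 16.7000% + 0.4614 × 5.3280% = 11.4534%.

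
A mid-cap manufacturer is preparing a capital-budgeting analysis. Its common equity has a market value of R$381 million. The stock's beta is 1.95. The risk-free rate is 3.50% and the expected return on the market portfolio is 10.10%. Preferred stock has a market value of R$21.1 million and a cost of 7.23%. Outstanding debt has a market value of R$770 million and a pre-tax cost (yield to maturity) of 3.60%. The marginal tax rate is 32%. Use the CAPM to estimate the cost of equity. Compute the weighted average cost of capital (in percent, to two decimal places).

Market risk premium = 10.1% − 3.5% = 6.6%.
Cost of equity via CAPM: Re = 3.5% + 1.95 × 6.6% = 16.3700%.
Total capital V = 381 + 21.1 + 770 = 1172.1.
Equity: weight = 381/1172.1 = 0.3251; cost = 16.37%.
Preferred: weight = 21.1/1172.1 = 0.0180; cost = 7.23%.
Debt: weight = 770/1172.1 = 0.6569; after-tax cost = 3.6% × (1 − 32%) = 2.4480%.
WACC = 0.3251 × 16.3700% + 0.0180 × 7.2300% + 0.6569 × 2.4480% = 7.0595%.

7.06%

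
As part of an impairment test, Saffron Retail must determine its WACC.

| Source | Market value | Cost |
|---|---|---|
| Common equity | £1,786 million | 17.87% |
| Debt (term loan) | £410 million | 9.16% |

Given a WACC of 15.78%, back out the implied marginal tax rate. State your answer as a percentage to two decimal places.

Total capital V = 1786 + 410 = 2196.
Equity weight = 1786/2196 = 0.8133.
Term loan weight = 410/2196 = 0.1867.
Equity contribution = 0.8133 × 17.87% = 14.5336%.
Debt contribution must be 15.78% − 14.5336% = 1.2464%.
0.1867 × 9.16% × (1 − T) = 1.2464%  ⇒  (1 − T) = 0.7288.
T = 27.1206%.

27.12%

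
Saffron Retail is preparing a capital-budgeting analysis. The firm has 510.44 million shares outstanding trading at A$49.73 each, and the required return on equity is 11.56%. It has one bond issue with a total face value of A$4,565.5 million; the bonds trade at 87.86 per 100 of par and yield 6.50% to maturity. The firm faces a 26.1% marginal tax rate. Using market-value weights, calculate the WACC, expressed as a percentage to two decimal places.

Market value of equity E = 49.73 × 510.44m = 25384.1812m. Market value of debt D = 4565.5m × 87.86/100 = 4011.2483m.
Total capital V = 25384.1812 + 4011.2483 = 29395.4295.
Equity: weight = 25384.1812/29395.4295 = 0.8635; cost = 11.56%.
Bonds outstanding: weight = 4011.2483/29395.4295 = 0.1365; after-tax cost = 6.5% × (1 − 26.1%) = 4.8035%.
WACC = 0.8635 × 11.5600% + 0.1365 × 4.8035% = 10.6380%.

10.64%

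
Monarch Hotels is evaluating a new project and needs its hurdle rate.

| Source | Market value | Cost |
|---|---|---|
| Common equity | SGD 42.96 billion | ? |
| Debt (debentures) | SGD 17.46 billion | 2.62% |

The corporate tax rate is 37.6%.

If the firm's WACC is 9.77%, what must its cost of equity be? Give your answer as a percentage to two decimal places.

Total capital V = 42.96 + 17.46 = 60.42.
Equity weight = 42.96/60.42 = 0.7110.
Debentures weight = 17.46/60.42 = 0.2890.
Debt contribution = 0.2890 × 2.62% × (1 − 37.6%) = 0.4724%.
Required equity contribution = 9.77% − 0.4724% = 9.2976%.
Re = 9.2976% / 0.7110 = 13.0763%.

13.08%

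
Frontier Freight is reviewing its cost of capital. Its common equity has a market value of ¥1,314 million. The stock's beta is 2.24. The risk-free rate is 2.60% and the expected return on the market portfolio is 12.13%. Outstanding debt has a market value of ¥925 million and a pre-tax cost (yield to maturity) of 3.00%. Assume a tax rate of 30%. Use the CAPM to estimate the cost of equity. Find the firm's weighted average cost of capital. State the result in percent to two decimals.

14.92%

Market risk premium = 12.13% − 2.6% = 9.53%.
Cost of equity via CAPM: Re = 2.6% + 2.24 × 9.53% = 23.9472%.
Total capital V = 1314 + 925 = 2239.
Equity: weight = 1314/2239 = 0.5869; cost = 23.9472%.
Debt: weight = 925/2239 = 0.4131; after-tax cost = 3% × (1 − 30%) = 2.1000%.
WACC = 0.5869 × 23.9472% + 0.4131 × 2.1000% = 14.9214%.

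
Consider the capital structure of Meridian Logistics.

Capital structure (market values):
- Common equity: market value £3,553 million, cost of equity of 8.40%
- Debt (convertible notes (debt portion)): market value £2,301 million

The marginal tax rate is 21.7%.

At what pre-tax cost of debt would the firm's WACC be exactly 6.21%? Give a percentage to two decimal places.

3.61%

Total capital V = 3553 + 2301 = 5854.
Equity weight = 3553/5854 = 0.6069.
Convertible notes (debt portion) weight = 2301/5854 = 0.3931.
Equity contribution = 0.6069 × 8.4% = 5.0983%.
Remaining for debt = 6.21% − 5.0983% = 1.1117%.
Rd × (1 − 21.7%) × 0.3931 = 1.1117%  ⇒  Rd = 3.6123%.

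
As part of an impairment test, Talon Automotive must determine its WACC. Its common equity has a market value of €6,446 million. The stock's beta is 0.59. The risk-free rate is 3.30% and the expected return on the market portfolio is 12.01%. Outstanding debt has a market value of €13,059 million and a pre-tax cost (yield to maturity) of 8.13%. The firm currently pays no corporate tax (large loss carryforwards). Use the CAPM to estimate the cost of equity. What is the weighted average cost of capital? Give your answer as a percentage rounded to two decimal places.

8.23%

Market risk premium = 12.01% − 3.3% = 8.71%.
Cost of equity via CAPM: Re = 3.3% + 0.59 × 8.71% = 8.4389%.
Total capital V = 6446 + 13059 = 19505.
Equity: weight = 6446/19505 = 0.3305; cost = 8.4389%.
Debt: weight = 13059/19505 = 0.6695; after-tax cost = 8.13% × (1 − 0%) = 8.1300%.
WACC = 0.3305 × 8.4389% + 0.6695 × 8.1300% = 8.2321%.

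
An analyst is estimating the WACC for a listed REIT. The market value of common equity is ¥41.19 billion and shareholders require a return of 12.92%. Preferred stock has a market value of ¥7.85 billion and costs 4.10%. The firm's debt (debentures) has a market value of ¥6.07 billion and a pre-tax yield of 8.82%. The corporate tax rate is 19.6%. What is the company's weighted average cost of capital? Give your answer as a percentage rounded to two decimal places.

11.02%

Total capital V = 41.19 + 7.85 + 6.07 = 55.11.
Equity: weight = 41.19/55.11 = 0.7474; cost = 12.92%.
Preferred: weight = 7.85/55.11 = 0.1424; cost = 4.1%.
Debentures: weight = 6.07/55.11 = 0.1101; after-tax cost = 8.82% × (1 − 19.6%) = 7.0913%.
WACC = 0.7474 × 12.9200% + 0.1424 × 4.1000% + 0.1101 × 7.0913% = 11.0217%.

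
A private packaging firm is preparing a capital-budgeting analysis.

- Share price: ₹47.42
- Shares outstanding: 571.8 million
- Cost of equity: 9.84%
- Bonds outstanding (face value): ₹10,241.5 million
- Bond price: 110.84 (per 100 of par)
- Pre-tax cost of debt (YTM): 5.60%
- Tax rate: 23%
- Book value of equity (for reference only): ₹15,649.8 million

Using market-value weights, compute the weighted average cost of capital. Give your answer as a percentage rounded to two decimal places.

Market value of equity E = 47.42 × 571.8m = 27114.756m. Market value of debt D = 10241.5m × 110.84/100 = 11351.6786m.
Total capital V = 27114.756 + 11351.6786 = 38466.4346.
Equity: weight = 27114.756/38466.4346 = 0.7049; cost = 9.84%.
Bonds outstanding: weight = 11351.6786/38466.4346 = 0.2951; after-tax cost = 5.6% × (1 − 23%) = 4.3120%.
WACC = 0.7049 × 9.8400% + 0.2951 × 4.3120% = 8.2087%.

8.21%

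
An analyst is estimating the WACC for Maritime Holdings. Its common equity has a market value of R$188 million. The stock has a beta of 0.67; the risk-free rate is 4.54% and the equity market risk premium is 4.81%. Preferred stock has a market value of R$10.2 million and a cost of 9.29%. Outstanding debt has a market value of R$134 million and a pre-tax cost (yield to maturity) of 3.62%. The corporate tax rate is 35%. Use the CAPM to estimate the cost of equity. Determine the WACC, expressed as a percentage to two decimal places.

5.63%

Cost of equity via CAPM: Re = 4.54% + 0.67 × 4.81% = 7.7627%.
Total capital V = 188 + 10.2 + 134 = 332.2.
Equity: weight = 188/332.2 = 0.5659; cost = 7.7627%.
Preferred: weight = 10.2/332.2 = 0.0307; cost = 9.29%.
Debt: weight = 134/332.2 = 0.4034; after-tax cost = 3.62% × (1 − 35%) = 2.3530%.
WACC = 0.5659 × 7.7627% + 0.0307 × 9.2900% + 0.4034 × 2.3530% = 5.6275%.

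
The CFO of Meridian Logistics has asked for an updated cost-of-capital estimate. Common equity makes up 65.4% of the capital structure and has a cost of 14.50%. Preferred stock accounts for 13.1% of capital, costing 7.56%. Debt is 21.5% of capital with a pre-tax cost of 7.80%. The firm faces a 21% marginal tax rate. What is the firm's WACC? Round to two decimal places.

After-tax cost of debt = 7.8% × (1 − 21%) = 6.1620%.
WACC = 0.654 × 14.5000% + 0.131 × 7.5600% + 0.215 × 6.1620% = 11.7982%.

11.80%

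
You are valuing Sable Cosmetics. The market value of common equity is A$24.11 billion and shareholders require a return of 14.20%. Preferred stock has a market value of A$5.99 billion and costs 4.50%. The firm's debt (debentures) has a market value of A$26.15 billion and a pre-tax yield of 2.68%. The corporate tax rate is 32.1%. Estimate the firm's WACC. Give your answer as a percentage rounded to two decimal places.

Total capital V = 24.11 + 5.99 + 26.15 = 56.25.
Equity: weight = 24.11/56.25 = 0.4286; cost = 14.2%.
Preferred: weight = 5.99/56.25 = 0.1065; cost = 4.5%.
Debentures: weight = 26.15/56.25 = 0.4649; after-tax cost = 2.68% × (1 − 32.1%) = 1.8197%.
WACC = 0.4286 × 14.2000% + 0.1065 × 4.5000% + 0.4649 × 1.8197% = 7.4116%.

7.41%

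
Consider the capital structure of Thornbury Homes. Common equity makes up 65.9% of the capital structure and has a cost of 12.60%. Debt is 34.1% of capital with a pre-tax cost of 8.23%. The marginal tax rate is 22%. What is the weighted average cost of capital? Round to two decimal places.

10.49%

After-tax cost of debt = 8.23% × (1 − 22%) = 6.4194%.
WACC = 0.659 × 12.6000% + 0.341 × 6.4194% = 10.4924%.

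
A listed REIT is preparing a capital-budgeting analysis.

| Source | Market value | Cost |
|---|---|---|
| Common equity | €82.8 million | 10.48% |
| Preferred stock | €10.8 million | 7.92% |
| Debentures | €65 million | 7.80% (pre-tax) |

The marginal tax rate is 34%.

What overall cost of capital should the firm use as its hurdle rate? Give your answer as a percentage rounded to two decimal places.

8.12%

Total capital V = 82.8 + 10.8 + 65 = 158.6.
Equity: weight = 82.8/158.6 = 0.5221; cost = 10.48%.
Preferred: weight = 10.8/158.6 = 0.0681; cost = 7.92%.
Debentures: weight = 65/158.6 = 0.4098; after-tax cost = 7.8% × (1 − 34%) = 5.1480%.
WACC = 0.5221 × 10.4800% + 0.0681 × 7.9200% + 0.4098 × 5.1480% = 8.1204%.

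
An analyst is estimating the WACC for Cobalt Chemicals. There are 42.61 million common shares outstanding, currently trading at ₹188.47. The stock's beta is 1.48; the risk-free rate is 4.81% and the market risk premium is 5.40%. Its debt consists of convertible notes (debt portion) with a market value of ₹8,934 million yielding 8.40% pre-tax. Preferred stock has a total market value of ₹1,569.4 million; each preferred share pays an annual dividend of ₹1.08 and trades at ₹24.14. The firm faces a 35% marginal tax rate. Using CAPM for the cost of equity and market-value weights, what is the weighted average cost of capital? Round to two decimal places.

8.56%

Cost of equity via CAPM: Re = 4.81% + 1.48 × 5.4% = 12.8020%.
Cost of preferred: Rp = 1.08 / 24.14 = 4.4739%.
Market value of equity E = 188.47 × 42.61m = 8030.7067m.
Total capital V = 8030.7067 + 1569.4 + 8934 = 18534.1067.
Equity: weight = 8030.7067/18534.1067 = 0.4333; cost = 12.802%.
Preferred: weight = 1569.4/18534.1067 = 0.0847; cost = 4.4739%.
Convertible notes (debt portion): weight = 8934/18534.1067 = 0.4820; after-tax cost = 8.4% × (1 − 35%) = 5.4600%.
WACC = 0.4333 × 12.8020% + 0.0847 × 4.4739% + 0.4820 × 5.4600% = 8.5577%.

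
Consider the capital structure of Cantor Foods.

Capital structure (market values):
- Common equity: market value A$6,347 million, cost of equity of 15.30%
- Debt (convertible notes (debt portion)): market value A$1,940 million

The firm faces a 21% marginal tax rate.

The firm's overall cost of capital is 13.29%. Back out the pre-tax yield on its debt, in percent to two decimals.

Total capital V = 6347 + 1940 = 8287.
Equity weight = 6347/8287 = 0.7659.
Convertible notes (debt portion) weight = 1940/8287 = 0.2341.
Equity contribution = 0.7659 × 15.3% = 11.7182%.
Remaining for debt = 13.29% − 11.7182% = 1.5718%.
Rd × (1 − 21%) × 0.2341 = 1.5718%  ⇒  Rd = 8.4987%.

8.50%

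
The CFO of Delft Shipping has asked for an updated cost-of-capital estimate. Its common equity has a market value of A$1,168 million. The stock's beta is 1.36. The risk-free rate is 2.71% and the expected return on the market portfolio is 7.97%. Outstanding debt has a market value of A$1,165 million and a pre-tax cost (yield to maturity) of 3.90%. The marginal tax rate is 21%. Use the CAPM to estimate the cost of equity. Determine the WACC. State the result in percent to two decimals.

6.48%

Market risk premium = 7.97% − 2.71% = 5.26%.
Cost of equity via CAPM: Re = 2.71% + 1.36 × 5.26% = 9.8636%.
Total capital V = 1168 + 1165 = 2333.
Equity: weight = 1168/2333 = 0.5006; cost = 9.8636%.
Debt: weight = 1165/2333 = 0.4994; after-tax cost = 3.9% × (1 − 21%) = 3.0810%.
WACC = 0.5006 × 9.8636% + 0.4994 × 3.0810% = 6.4767%.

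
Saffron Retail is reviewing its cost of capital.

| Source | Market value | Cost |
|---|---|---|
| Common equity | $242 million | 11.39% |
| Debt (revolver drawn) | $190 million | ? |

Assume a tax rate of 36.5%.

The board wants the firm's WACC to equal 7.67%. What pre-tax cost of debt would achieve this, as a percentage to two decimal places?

Total capital V = 242 + 190 = 432.
Equity weight = 242/432 = 0.5602.
Revolver drawn weight = 190/432 = 0.4398.
Equity contribution = 0.5602 × 11.39% = 6.3805%.
Remaining for debt = 7.67% − 6.3805% = 1.2895%.
Rd × (1 − 36.5%) × 0.4398 = 1.2895%  ⇒  Rd = 4.6172%.

4.62%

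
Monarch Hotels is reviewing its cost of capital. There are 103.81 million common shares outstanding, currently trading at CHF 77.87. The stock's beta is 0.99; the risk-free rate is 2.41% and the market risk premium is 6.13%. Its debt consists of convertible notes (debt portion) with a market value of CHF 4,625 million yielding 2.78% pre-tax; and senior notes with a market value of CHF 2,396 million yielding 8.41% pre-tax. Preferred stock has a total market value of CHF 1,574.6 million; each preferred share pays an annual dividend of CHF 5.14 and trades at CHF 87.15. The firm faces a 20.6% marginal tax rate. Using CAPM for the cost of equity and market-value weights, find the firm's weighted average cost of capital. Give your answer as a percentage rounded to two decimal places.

Cost of equity via CAPM: Re = 2.41% + 0.99 × 6.13% = 8.4787%.
Cost of preferred: Rp = 5.14 / 87.15 = 5.8979%.
Market value of equity E = 77.87 × 103.81m = 8083.6847m.
Total capital V = 8083.6847 + 1574.6 + 4625 + 2396 = 16679.2847.
Equity: weight = 8083.6847/16679.2847 = 0.4847; cost = 8.4787%.
Preferred: weight = 1574.6/16679.2847 = 0.0944; cost = 5.8979%.
Convertible notes (debt portion): weight = 4625/16679.2847 = 0.2773; after-tax cost = 2.78% × (1 − 20.6%) = 2.2073%.
Senior notes: weight = 2396/16679.2847 = 0.1437; after-tax cost = 8.41% × (1 − 20.6%) = 6.6775%.
WACC = 0.4847 × 8.4787% + 0.0944 × 5.8979% + 0.2773 × 2.2073% + 0.1437 × 6.6775% = 6.2373%.

6.24%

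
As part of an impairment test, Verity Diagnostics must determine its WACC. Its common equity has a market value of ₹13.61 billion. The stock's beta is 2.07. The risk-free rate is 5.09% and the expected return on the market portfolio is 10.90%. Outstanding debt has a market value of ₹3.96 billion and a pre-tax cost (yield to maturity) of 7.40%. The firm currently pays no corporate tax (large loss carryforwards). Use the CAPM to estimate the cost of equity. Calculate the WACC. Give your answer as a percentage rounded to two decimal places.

14.93%

Market risk premium = 10.9% − 5.09% = 5.81%.
Cost of equity via CAPM: Re = 5.09% + 2.07 × 5.81% = 17.1167%.
Total capital V = 13.61 + 3.96 = 17.57.
Equity: weight = 13.61/17.57 = 0.7746; cost = 17.1167%.
Debt: weight = 3.96/17.57 = 0.2254; after-tax cost = 7.4% × (1 − 0%) = 7.4000%.
WACC = 0.7746 × 17.1167% + 0.2254 × 7.4000% = 14.9267%.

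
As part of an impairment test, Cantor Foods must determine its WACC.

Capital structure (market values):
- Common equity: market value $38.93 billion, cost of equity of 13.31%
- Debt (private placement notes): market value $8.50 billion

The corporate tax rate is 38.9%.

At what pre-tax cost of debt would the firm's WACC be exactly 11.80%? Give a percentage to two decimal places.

7.99%

Total capital V = 38.93 + 8.5 = 47.43.
Equity weight = 38.93/47.43 = 0.8208.
Private placement notes weight = 8.5/47.43 = 0.1792.
Equity contribution = 0.8208 × 13.31% = 10.9247%.
Remaining for debt = 11.8% − 10.9247% = 0.8753%.
Rd × (1 − 38.9%) × 0.1792 = 0.8753%  ⇒  Rd = 7.9938%.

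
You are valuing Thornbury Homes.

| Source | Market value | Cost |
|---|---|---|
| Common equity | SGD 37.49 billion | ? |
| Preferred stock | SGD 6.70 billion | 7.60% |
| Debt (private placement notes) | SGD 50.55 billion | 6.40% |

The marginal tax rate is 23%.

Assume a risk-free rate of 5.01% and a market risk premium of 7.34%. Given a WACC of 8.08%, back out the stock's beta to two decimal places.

1.01

Total capital V = 37.49 + 6.7 + 50.55 = 94.74.
Equity weight = 37.49/94.74 = 0.3957.
Preferred weight = 6.7/94.74 = 0.0707.
Private placement notes weight = 50.55/94.74 = 0.5336.
Debt contribution = 0.5336 × 6.4% × (1 − 23%) = 2.6294%.
Preferred contribution = 0.0707 × 7.6% = 0.5375%.
Required equity contribution = 8.08% − 3.1669% = 4.9131%  ⇒  Re = 12.4158%.
CAPM: 12.4158% = 5.01% + β × 7.34%  ⇒  β = 1.0090.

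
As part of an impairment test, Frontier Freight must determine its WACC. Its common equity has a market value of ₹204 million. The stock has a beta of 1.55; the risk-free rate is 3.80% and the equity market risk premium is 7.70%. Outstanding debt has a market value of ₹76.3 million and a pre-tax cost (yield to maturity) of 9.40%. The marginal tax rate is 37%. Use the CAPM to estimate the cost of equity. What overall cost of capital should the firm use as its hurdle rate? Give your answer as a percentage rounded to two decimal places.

13.06%

Cost of equity via CAPM: Re = 3.8% + 1.55 × 7.7% = 15.7350%.
Total capital V = 204 + 76.3 = 280.3.
Equity: weight = 204/280.3 = 0.7278; cost = 15.735%.
Debt: weight = 76.3/280.3 = 0.2722; after-tax cost = 9.4% × (1 − 37%) = 5.9220%.
WACC = 0.7278 × 15.7350% + 0.2722 × 5.9220% = 13.0638%.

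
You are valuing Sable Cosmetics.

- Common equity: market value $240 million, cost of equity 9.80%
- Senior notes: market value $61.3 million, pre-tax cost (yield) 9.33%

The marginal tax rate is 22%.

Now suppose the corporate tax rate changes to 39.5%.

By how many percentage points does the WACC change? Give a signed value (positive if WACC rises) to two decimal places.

Current WACC:
Total capital V = 240 + 61.3 = 301.3.
Equity: weight = 240/301.3 = 0.7965; cost = 9.8%.
Senior notes: weight = 61.3/301.3 = 0.2035; after-tax cost = 9.33% × (1 − 22%) = 7.2774%.
WACC = 0.7965 × 9.8000% + 0.2035 × 7.2774% = 9.2868%.
After the change:
Total capital V = 240 + 61.3 = 301.3.
Equity: weight = 240/301.3 = 0.7965; cost = 9.8%.
Senior notes: weight = 61.3/301.3 = 0.2035; after-tax cost = 9.33% × (1 − 39.5%) = 5.6446%.
WACC = 0.7965 × 9.8000% + 0.2035 × 5.6446% = 8.9546%.
Change in WACC = 8.9546% − 9.2868% = -0.3322 pp.

-0.33 pp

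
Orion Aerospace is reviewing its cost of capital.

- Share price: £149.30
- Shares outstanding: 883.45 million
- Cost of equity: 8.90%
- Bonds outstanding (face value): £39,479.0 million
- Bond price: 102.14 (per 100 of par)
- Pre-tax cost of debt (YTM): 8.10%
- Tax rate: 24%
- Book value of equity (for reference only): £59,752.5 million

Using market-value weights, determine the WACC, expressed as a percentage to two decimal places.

Market value of equity E = 149.3 × 883.45m = 131899.085m. Market value of debt D = 39479m × 102.14/100 = 40323.8506m.
Total capital V = 131899.085 + 40323.8506 = 172222.9356.
Equity: weight = 131899.085/172222.9356 = 0.7659; cost = 8.9%.
Bonds outstanding: weight = 40323.8506/172222.9356 = 0.2341; after-tax cost = 8.1% × (1 − 24%) = 6.1560%.
WACC = 0.7659 × 8.9000% + 0.2341 × 6.1560% = 8.2575%.

8.26%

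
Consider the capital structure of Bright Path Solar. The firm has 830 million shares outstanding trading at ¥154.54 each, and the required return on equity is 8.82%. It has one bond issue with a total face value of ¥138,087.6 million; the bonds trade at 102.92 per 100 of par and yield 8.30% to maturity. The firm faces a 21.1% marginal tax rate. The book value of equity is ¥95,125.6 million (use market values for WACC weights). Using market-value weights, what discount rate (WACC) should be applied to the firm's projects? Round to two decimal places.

7.63%

Market value of equity E = 154.54 × 830m = 128268.2m. Market value of debt D = 138087.6m × 102.92/100 = 142119.75792m.
Total capital V = 128268.2 + 142119.75792 = 270387.95792.
Equity: weight = 128268.2/270387.95792 = 0.4744; cost = 8.82%.
Bonds outstanding: weight = 142119.75792/270387.95792 = 0.5256; after-tax cost = 8.3% × (1 − 21.1%) = 6.5487%.
WACC = 0.4744 × 8.8200% + 0.5256 × 6.5487% = 7.6262%.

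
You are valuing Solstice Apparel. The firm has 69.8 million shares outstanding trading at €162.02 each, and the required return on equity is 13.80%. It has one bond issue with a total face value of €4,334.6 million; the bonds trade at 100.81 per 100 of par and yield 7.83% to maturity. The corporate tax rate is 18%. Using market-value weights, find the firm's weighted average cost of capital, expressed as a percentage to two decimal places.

Market value of equity E = 162.02 × 69.8m = 11308.996m. Market value of debt D = 4334.6m × 100.81/100 = 4369.71026m.
Total capital V = 11308.996 + 4369.71026 = 15678.70626.
Equity: weight = 11308.996/15678.70626 = 0.7213; cost = 13.8%.
Bonds outstanding: weight = 4369.71026/15678.70626 = 0.2787; after-tax cost = 7.83% × (1 − 18%) = 6.4206%.
WACC = 0.7213 × 13.8000% + 0.2787 × 6.4206% = 11.7433%.

11.74%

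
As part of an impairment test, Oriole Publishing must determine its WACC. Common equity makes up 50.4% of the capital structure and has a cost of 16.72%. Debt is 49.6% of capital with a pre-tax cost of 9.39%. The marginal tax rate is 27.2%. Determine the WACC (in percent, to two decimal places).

After-tax cost of debt = 9.39% × (1 − 27.2%) = 6.8359%.
WACC = 0.504 × 16.7200% + 0.496 × 6.8359% = 11.8175%.

11.82%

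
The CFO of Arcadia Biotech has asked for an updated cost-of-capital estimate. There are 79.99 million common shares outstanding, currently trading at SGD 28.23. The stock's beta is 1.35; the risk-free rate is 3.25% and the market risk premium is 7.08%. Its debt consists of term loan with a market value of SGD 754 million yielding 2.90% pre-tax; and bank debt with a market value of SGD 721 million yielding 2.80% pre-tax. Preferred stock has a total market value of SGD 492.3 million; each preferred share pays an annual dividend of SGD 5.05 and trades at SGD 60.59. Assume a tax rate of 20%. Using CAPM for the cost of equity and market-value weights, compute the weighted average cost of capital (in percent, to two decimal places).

Cost of equity via CAPM: Re = 3.25% + 1.35 × 7.08% = 12.8080%.
Cost of preferred: Rp = 5.05 / 60.59 = 8.3347%.
Market value of equity E = 28.23 × 79.99m = 2258.1177m.
Total capital V = 2258.1177 + 492.3 + 754 + 721 = 4225.4177.
Equity: weight = 2258.1177/4225.4177 = 0.5344; cost = 12.808%.
Preferred: weight = 492.3/4225.4177 = 0.1165; cost = 8.3347%.
Term loan: weight = 754/4225.4177 = 0.1784; after-tax cost = 2.9% × (1 − 20%) = 2.3200%.
Bank debt: weight = 721/4225.4177 = 0.1706; after-tax cost = 2.8% × (1 − 20%) = 2.2400%.
WACC = 0.5344 × 12.8080% + 0.1165 × 8.3347% + 0.1784 × 2.3200% + 0.1706 × 2.2400% = 8.6120%.

8.61%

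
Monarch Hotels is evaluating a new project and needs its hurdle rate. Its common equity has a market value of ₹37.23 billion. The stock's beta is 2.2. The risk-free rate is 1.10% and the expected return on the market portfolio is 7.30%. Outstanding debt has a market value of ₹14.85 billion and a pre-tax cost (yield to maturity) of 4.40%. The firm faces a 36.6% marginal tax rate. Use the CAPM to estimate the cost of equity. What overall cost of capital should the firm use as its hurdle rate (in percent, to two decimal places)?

Market risk premium = 7.3% − 1.1% = 6.2%.
Cost of equity via CAPM: Re = 1.1% + 2.2 × 6.2% = 14.7400%.
Total capital V = 37.23 + 14.85 = 52.08.
Equity: weight = 37.23/52.08 = 0.7149; cost = 14.74%.
Debt: weight = 14.85/52.08 = 0.2851; after-tax cost = 4.4% × (1 − 36.6%) = 2.7896%.
WACC = 0.7149 × 14.7400% + 0.2851 × 2.7896% = 11.3325%.

11.33%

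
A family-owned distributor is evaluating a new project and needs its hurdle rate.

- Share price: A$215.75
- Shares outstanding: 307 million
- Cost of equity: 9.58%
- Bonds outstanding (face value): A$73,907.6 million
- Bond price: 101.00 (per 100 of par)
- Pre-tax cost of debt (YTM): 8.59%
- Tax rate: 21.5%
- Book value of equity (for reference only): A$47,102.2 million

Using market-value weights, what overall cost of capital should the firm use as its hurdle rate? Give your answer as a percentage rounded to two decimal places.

8.08%

Market value of equity E = 215.75 × 307m = 66235.25m. Market value of debt D = 73907.6m × 101.0/100 = 74646.676m.
Total capital V = 66235.25 + 74646.676 = 140881.926.
Equity: weight = 66235.25/140881.926 = 0.4701; cost = 9.58%.
Bonds outstanding: weight = 74646.676/140881.926 = 0.5299; after-tax cost = 8.59% × (1 − 21.5%) = 6.7431%.
WACC = 0.4701 × 9.5800% + 0.5299 × 6.7431% = 8.0769%.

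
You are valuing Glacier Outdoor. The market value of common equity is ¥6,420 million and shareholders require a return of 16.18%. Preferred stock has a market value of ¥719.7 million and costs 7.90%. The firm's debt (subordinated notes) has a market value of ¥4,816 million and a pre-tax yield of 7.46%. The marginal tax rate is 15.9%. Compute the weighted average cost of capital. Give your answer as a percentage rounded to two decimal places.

11.69%

Total capital V = 6420 + 719.7 + 4816 = 11955.7.
Equity: weight = 6420/11955.7 = 0.5370; cost = 16.18%.
Preferred: weight = 719.7/11955.7 = 0.0602; cost = 7.9%.
Subordinated notes: weight = 4816/11955.7 = 0.4028; after-tax cost = 7.46% × (1 − 15.9%) = 6.2739%.
WACC = 0.5370 × 16.1800% + 0.0602 × 7.9000% + 0.4028 × 6.2739% = 11.6912%.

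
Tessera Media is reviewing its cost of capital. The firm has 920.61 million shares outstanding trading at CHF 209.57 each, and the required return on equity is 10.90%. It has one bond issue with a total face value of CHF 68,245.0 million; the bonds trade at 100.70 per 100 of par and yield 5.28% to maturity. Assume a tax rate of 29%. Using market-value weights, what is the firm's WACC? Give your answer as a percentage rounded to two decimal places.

Market value of equity E = 209.57 × 920.61m = 192932.2377m. Market value of debt D = 68245m × 100.7/100 = 68722.715m.
Total capital V = 192932.2377 + 68722.715 = 261654.9527.
Equity: weight = 192932.2377/261654.9527 = 0.7374; cost = 10.9%.
Bonds outstanding: weight = 68722.715/261654.9527 = 0.2626; after-tax cost = 5.28% × (1 − 29%) = 3.7488%.
WACC = 0.7374 × 10.9000% + 0.2626 × 3.7488% = 9.0218%.

9.02%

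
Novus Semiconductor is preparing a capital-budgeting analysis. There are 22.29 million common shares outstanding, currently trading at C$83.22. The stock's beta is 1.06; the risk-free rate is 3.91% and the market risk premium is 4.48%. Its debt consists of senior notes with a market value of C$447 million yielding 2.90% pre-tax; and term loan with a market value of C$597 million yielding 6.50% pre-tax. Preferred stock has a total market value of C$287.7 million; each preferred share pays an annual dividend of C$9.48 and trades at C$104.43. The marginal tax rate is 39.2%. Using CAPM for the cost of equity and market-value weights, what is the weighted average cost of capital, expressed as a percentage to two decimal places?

6.85%

Cost of equity via CAPM: Re = 3.91% + 1.06 × 4.48% = 8.6588%.
Cost of preferred: Rp = 9.48 / 104.43 = 9.0779%.
Market value of equity E = 83.22 × 22.29m = 1854.9738m.
Total capital V = 1854.9738 + 287.7 + 447 + 597 = 3186.6738.
Equity: weight = 1854.9738/3186.6738 = 0.5821; cost = 8.6588%.
Preferred: weight = 287.7/3186.6738 = 0.0903; cost = 9.0779%.
Senior notes: weight = 447/3186.6738 = 0.1403; after-tax cost = 2.9% × (1 − 39.2%) = 1.7632%.
Term loan: weight = 597/3186.6738 = 0.1873; after-tax cost = 6.5% × (1 − 39.2%) = 3.9520%.
WACC = 0.5821 × 8.6588% + 0.0903 × 9.0779% + 0.1403 × 1.7632% + 0.1873 × 3.9520% = 6.8476%.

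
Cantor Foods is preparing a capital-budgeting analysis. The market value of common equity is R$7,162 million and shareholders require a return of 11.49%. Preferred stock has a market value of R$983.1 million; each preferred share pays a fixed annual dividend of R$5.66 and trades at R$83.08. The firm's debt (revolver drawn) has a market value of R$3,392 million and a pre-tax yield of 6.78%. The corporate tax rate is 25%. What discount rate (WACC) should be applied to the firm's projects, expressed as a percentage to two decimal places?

Cost of preferred: Rp = 5.66 / 83.08 = 6.8127%.
Total capital V = 7162 + 983.1 + 3392 = 11537.1.
Equity: weight = 7162/11537.1 = 0.6208; cost = 11.49%.
Preferred: weight = 983.1/11537.1 = 0.0852; cost = 6.8127%.
Revolver drawn: weight = 3392/11537.1 = 0.2940; after-tax cost = 6.78% × (1 − 25%) = 5.0850%.
WACC = 0.6208 × 11.4900% + 0.0852 × 6.8127% + 0.2940 × 5.0850% = 9.2083%.

9.21%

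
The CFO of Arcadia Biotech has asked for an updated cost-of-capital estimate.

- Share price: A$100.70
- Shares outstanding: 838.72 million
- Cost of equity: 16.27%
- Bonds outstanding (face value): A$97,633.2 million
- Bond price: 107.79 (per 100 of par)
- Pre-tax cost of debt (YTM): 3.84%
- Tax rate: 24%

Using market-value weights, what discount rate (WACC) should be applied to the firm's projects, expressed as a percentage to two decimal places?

Market value of equity E = 100.7 × 838.72m = 84459.104m. Market value of debt D = 97633.2m × 107.79/100 = 105238.82628m.
Total capital V = 84459.104 + 105238.82628 = 189697.93028.
Equity: weight = 84459.104/189697.93028 = 0.4452; cost = 16.27%.
Bonds outstanding: weight = 105238.82628/189697.93028 = 0.5548; after-tax cost = 3.84% × (1 − 24%) = 2.9184%.
WACC = 0.4452 × 16.2700% + 0.5548 × 2.9184% = 8.8629%.

8.86%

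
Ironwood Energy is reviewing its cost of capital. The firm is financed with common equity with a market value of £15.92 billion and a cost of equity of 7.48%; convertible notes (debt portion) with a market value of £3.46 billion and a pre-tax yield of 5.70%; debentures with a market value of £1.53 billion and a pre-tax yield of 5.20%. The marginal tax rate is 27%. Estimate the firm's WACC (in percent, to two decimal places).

Total capital V = 15.92 + 3.46 + 1.53 = 20.91.
Equity: weight = 15.92/20.91 = 0.7614; cost = 7.48%.
Convertible notes (debt portion): weight = 3.46/20.91 = 0.1655; after-tax cost = 5.7% × (1 − 27%) = 4.1610%.
Debentures: weight = 1.53/20.91 = 0.0732; after-tax cost = 5.2% × (1 − 27%) = 3.7960%.
WACC = 0.7614 × 7.4800% + 0.1655 × 4.1610% + 0.0732 × 3.7960% = 6.6612%.

6.66%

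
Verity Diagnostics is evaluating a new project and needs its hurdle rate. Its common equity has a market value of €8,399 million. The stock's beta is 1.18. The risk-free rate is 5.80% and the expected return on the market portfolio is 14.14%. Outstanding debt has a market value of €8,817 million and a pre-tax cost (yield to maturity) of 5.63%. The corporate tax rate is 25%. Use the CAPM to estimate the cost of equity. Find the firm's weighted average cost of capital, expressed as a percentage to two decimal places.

Market risk premium = 14.14% − 5.8% = 8.34%.
Cost of equity via CAPM: Re = 5.8% + 1.18 × 8.34% = 15.6412%.
Total capital V = 8399 + 8817 = 17216.
Equity: weight = 8399/17216 = 0.4879; cost = 15.6412%.
Debt: weight = 8817/17216 = 0.5121; after-tax cost = 5.63% × (1 − 25%) = 4.2225%.
WACC = 0.4879 × 15.6412% + 0.5121 × 4.2225% = 9.7932%.

9.79%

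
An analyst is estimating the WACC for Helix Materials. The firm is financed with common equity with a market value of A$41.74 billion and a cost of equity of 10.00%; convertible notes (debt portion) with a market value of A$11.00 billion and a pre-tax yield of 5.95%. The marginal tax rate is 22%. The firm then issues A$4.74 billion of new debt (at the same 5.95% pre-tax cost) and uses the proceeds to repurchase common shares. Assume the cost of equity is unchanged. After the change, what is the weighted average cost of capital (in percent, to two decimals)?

8.40%

After the change:
Total capital V = 37 + 15.74 = 52.74.
Equity: weight = 37/52.74 = 0.7016; cost = 10%.
Convertible notes (debt portion): weight = 15.74/52.74 = 0.2984; after-tax cost = 5.95% × (1 − 22%) = 4.6410%.
WACC = 0.7016 × 10.0000% + 0.2984 × 4.6410% = 8.4006%.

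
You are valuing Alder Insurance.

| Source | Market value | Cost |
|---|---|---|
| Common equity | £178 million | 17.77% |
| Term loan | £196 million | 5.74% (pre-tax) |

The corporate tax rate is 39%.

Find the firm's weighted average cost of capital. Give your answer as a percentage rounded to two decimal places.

10.29%

Total capital V = 178 + 196 = 374.
Equity: weight = 178/374 = 0.4759; cost = 17.77%.
Term loan: weight = 196/374 = 0.5241; after-tax cost = 5.74% × (1 − 39%) = 3.5014%.
WACC = 0.4759 × 17.7700% + 0.5241 × 3.5014% = 10.2923%.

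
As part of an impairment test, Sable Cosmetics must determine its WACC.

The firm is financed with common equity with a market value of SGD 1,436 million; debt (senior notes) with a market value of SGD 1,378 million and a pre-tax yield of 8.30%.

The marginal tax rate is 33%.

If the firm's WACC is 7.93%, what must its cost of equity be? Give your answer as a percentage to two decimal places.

10.20%

Total capital V = 1436 + 1378 = 2814.
Equity weight = 1436/2814 = 0.5103.
Senior notes weight = 1378/2814 = 0.4897.
Debt contribution = 0.4897 × 8.3% × (1 − 33%) = 2.7232%.
Required equity contribution = 7.93% − 2.7232% = 5.2068%.
Re = 5.2068% / 0.5103 = 10.2033%.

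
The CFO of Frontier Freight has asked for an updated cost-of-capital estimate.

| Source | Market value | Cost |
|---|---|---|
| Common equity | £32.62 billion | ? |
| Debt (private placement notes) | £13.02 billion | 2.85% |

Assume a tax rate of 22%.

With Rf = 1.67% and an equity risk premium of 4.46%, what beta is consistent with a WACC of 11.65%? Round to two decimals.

3.08

Total capital V = 32.62 + 13.02 = 45.64.
Equity weight = 32.62/45.64 = 0.7147.
Private placement notes weight = 13.02/45.64 = 0.2853.
Debt contribution = 0.2853 × 2.85% × (1 − 22%) = 0.6342%.
Required equity contribution = 11.65% − 0.6342% = 11.0158%  ⇒  Re = 15.4127%.
CAPM: 15.4127% = 1.67% + β × 4.46%  ⇒  β = 3.0813.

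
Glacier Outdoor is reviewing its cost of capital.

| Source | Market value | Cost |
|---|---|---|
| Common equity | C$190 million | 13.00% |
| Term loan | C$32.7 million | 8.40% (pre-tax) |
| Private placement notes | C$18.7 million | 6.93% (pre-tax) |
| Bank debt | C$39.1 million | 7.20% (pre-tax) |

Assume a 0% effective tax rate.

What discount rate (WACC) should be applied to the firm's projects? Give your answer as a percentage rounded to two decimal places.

11.25%

Total capital V = 190 + 32.7 + 18.7 + 39.1 = 280.5.
Equity: weight = 190/280.5 = 0.6774; cost = 13%.
Term loan: weight = 32.7/280.5 = 0.1166; after-tax cost = 8.4% × (1 − 0%) = 8.4000%.
Private placement notes: weight = 18.7/280.5 = 0.0667; after-tax cost = 6.93% × (1 − 0%) = 6.9300%.
Bank debt: weight = 39.1/280.5 = 0.1394; after-tax cost = 7.2% × (1 − 0%) = 7.2000%.
WACC = 0.6774 × 13.0000% + 0.1166 × 8.4000% + 0.0667 × 6.9300% + 0.1394 × 7.2000% = 11.2506%.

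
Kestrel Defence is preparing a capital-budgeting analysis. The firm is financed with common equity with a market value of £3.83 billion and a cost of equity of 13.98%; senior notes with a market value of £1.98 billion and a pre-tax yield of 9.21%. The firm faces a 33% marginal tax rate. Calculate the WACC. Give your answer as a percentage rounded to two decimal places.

Total capital V = 3.83 + 1.98 = 5.81.
Equity: weight = 3.83/5.81 = 0.6592; cost = 13.98%.
Senior notes: weight = 1.98/5.81 = 0.3408; after-tax cost = 9.21% × (1 − 33%) = 6.1707%.
WACC = 0.6592 × 13.9800% + 0.3408 × 6.1707% = 11.3187%.

11.32%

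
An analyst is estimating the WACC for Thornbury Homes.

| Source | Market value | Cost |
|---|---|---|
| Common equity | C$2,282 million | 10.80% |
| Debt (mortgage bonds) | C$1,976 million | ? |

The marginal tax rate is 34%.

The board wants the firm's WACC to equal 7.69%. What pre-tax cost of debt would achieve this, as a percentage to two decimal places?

6.21%

Total capital V = 2282 + 1976 = 4258.
Equity weight = 2282/4258 = 0.5359.
Mortgage bonds weight = 1976/4258 = 0.4641.
Equity contribution = 0.5359 × 10.8% = 5.7881%.
Remaining for debt = 7.69% − 5.7881% = 1.9019%.
Rd × (1 − 34%) × 0.4641 = 1.9019%  ⇒  Rd = 6.2097%.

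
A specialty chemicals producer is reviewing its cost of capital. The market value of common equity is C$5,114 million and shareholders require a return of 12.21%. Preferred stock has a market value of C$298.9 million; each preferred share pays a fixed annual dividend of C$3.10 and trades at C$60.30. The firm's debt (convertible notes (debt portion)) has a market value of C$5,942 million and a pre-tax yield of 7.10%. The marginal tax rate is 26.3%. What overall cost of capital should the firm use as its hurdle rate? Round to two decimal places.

Cost of preferred: Rp = 3.1 / 60.3 = 5.1410%.
Total capital V = 5114 + 298.9 + 5942 = 11354.9.
Equity: weight = 5114/11354.9 = 0.4504; cost = 12.21%.
Preferred: weight = 298.9/11354.9 = 0.0263; cost = 5.141%.
Convertible notes (debt portion): weight = 5942/11354.9 = 0.5233; after-tax cost = 7.1% × (1 − 26.3%) = 5.2327%.
WACC = 0.4504 × 12.2100% + 0.0263 × 5.1410% + 0.5233 × 5.2327% = 8.3727%.

8.37%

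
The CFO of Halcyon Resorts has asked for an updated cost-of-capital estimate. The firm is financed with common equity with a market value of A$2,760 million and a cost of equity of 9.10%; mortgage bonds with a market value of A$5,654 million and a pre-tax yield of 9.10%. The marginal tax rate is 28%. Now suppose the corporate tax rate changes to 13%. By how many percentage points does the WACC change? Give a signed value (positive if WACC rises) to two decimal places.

Current WACC:
Total capital V = 2760 + 5654 = 8414.
Equity: weight = 2760/8414 = 0.3280; cost = 9.1%.
Mortgage bonds: weight = 5654/8414 = 0.6720; after-tax cost = 9.1% × (1 − 28%) = 6.5520%.
WACC = 0.3280 × 9.1000% + 0.6720 × 6.5520% = 7.3878%.
After the change:
Total capital V = 2760 + 5654 = 8414.
Equity: weight = 2760/8414 = 0.3280; cost = 9.1%.
Mortgage bonds: weight = 5654/8414 = 0.6720; after-tax cost = 9.1% × (1 − 13%) = 7.9170%.
WACC = 0.3280 × 9.1000% + 0.6720 × 7.9170% = 8.3051%.
Change in WACC = 8.3051% − 7.3878% = 0.9172 pp.

+0.92 pp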